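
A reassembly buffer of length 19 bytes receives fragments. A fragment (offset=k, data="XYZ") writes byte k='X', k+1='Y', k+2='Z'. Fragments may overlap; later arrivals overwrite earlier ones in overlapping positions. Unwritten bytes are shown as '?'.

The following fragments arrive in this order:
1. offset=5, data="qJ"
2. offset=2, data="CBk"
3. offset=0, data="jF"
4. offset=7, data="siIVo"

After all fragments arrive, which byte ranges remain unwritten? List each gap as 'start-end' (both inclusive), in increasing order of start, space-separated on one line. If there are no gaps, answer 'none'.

Answer: 12-18

Derivation:
Fragment 1: offset=5 len=2
Fragment 2: offset=2 len=3
Fragment 3: offset=0 len=2
Fragment 4: offset=7 len=5
Gaps: 12-18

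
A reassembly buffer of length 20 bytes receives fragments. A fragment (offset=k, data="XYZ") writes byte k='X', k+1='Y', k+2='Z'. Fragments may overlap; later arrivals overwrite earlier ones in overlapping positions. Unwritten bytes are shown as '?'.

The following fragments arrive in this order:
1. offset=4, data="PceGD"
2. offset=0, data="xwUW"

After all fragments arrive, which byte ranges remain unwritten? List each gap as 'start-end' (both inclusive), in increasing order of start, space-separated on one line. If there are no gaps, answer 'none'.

Fragment 1: offset=4 len=5
Fragment 2: offset=0 len=4
Gaps: 9-19

Answer: 9-19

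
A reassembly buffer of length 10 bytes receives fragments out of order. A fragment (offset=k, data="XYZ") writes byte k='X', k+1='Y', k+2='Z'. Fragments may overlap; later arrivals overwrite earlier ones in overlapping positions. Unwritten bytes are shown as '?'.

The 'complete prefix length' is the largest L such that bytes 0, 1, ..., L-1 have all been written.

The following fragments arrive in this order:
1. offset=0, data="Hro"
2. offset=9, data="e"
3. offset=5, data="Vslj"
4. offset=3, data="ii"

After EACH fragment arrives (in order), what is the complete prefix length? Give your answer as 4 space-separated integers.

Fragment 1: offset=0 data="Hro" -> buffer=Hro??????? -> prefix_len=3
Fragment 2: offset=9 data="e" -> buffer=Hro??????e -> prefix_len=3
Fragment 3: offset=5 data="Vslj" -> buffer=Hro??Vslje -> prefix_len=3
Fragment 4: offset=3 data="ii" -> buffer=HroiiVslje -> prefix_len=10

Answer: 3 3 3 10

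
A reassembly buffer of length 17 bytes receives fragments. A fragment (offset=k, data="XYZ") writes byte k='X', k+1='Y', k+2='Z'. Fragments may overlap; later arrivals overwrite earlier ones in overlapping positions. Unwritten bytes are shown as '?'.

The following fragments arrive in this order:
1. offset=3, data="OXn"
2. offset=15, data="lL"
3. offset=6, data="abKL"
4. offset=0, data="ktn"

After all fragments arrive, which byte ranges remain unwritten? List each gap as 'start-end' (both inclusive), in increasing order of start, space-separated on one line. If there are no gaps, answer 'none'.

Answer: 10-14

Derivation:
Fragment 1: offset=3 len=3
Fragment 2: offset=15 len=2
Fragment 3: offset=6 len=4
Fragment 4: offset=0 len=3
Gaps: 10-14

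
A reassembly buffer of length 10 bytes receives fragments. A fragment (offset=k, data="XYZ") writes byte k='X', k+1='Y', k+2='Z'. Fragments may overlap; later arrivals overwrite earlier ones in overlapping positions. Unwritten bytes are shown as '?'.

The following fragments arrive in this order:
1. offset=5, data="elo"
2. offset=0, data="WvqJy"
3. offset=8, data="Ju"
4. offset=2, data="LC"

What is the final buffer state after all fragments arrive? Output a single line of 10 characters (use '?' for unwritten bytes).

Fragment 1: offset=5 data="elo" -> buffer=?????elo??
Fragment 2: offset=0 data="WvqJy" -> buffer=WvqJyelo??
Fragment 3: offset=8 data="Ju" -> buffer=WvqJyeloJu
Fragment 4: offset=2 data="LC" -> buffer=WvLCyeloJu

Answer: WvLCyeloJu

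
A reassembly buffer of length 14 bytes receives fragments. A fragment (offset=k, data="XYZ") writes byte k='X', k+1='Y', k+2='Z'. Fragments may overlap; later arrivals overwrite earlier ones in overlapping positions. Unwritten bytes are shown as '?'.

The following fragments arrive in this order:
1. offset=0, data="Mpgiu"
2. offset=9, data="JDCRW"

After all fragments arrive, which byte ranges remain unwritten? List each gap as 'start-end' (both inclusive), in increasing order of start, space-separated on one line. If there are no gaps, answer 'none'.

Answer: 5-8

Derivation:
Fragment 1: offset=0 len=5
Fragment 2: offset=9 len=5
Gaps: 5-8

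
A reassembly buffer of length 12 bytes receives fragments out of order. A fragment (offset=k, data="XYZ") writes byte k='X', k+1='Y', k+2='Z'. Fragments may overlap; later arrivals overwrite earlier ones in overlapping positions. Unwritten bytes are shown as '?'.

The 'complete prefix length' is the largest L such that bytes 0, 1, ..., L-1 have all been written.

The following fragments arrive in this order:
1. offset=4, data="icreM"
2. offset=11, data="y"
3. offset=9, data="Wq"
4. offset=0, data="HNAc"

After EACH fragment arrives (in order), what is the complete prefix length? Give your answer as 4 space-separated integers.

Fragment 1: offset=4 data="icreM" -> buffer=????icreM??? -> prefix_len=0
Fragment 2: offset=11 data="y" -> buffer=????icreM??y -> prefix_len=0
Fragment 3: offset=9 data="Wq" -> buffer=????icreMWqy -> prefix_len=0
Fragment 4: offset=0 data="HNAc" -> buffer=HNAcicreMWqy -> prefix_len=12

Answer: 0 0 0 12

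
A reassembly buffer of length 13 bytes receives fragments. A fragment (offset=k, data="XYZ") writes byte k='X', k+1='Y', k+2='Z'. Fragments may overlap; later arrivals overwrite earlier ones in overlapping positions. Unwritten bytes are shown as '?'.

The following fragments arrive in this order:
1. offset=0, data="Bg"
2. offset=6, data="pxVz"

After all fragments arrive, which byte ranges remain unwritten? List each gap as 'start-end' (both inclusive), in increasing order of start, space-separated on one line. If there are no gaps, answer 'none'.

Answer: 2-5 10-12

Derivation:
Fragment 1: offset=0 len=2
Fragment 2: offset=6 len=4
Gaps: 2-5 10-12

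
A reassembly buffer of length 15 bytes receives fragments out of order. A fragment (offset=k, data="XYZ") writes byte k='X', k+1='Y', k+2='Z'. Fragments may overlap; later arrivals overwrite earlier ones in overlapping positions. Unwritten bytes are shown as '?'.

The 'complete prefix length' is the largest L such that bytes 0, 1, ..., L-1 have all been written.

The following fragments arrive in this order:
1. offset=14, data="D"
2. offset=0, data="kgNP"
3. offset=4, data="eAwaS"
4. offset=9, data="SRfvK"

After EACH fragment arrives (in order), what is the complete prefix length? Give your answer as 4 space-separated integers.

Fragment 1: offset=14 data="D" -> buffer=??????????????D -> prefix_len=0
Fragment 2: offset=0 data="kgNP" -> buffer=kgNP??????????D -> prefix_len=4
Fragment 3: offset=4 data="eAwaS" -> buffer=kgNPeAwaS?????D -> prefix_len=9
Fragment 4: offset=9 data="SRfvK" -> buffer=kgNPeAwaSSRfvKD -> prefix_len=15

Answer: 0 4 9 15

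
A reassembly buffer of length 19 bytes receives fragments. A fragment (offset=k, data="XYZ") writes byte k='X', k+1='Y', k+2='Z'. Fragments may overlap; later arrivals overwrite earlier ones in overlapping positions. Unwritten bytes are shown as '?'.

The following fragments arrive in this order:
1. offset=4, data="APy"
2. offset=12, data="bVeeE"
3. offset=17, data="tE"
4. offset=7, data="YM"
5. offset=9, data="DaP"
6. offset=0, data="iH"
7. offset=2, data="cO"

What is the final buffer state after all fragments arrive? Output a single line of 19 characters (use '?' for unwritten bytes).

Answer: iHcOAPyYMDaPbVeeEtE

Derivation:
Fragment 1: offset=4 data="APy" -> buffer=????APy????????????
Fragment 2: offset=12 data="bVeeE" -> buffer=????APy?????bVeeE??
Fragment 3: offset=17 data="tE" -> buffer=????APy?????bVeeEtE
Fragment 4: offset=7 data="YM" -> buffer=????APyYM???bVeeEtE
Fragment 5: offset=9 data="DaP" -> buffer=????APyYMDaPbVeeEtE
Fragment 6: offset=0 data="iH" -> buffer=iH??APyYMDaPbVeeEtE
Fragment 7: offset=2 data="cO" -> buffer=iHcOAPyYMDaPbVeeEtE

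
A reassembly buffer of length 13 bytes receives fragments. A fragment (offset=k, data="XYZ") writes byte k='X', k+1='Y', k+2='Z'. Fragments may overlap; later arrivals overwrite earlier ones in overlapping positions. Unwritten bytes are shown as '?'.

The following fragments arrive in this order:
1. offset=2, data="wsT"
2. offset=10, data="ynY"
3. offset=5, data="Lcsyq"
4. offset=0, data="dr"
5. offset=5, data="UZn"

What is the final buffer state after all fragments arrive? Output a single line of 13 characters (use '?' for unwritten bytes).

Fragment 1: offset=2 data="wsT" -> buffer=??wsT????????
Fragment 2: offset=10 data="ynY" -> buffer=??wsT?????ynY
Fragment 3: offset=5 data="Lcsyq" -> buffer=??wsTLcsyqynY
Fragment 4: offset=0 data="dr" -> buffer=drwsTLcsyqynY
Fragment 5: offset=5 data="UZn" -> buffer=drwsTUZnyqynY

Answer: drwsTUZnyqynY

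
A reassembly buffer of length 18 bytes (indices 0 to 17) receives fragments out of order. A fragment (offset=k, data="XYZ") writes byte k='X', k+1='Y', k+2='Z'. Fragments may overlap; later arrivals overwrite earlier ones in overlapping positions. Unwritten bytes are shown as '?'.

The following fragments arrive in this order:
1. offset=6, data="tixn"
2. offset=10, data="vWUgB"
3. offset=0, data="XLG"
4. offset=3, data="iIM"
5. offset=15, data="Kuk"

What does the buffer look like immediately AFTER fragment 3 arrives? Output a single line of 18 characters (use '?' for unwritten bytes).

Answer: XLG???tixnvWUgB???

Derivation:
Fragment 1: offset=6 data="tixn" -> buffer=??????tixn????????
Fragment 2: offset=10 data="vWUgB" -> buffer=??????tixnvWUgB???
Fragment 3: offset=0 data="XLG" -> buffer=XLG???tixnvWUgB???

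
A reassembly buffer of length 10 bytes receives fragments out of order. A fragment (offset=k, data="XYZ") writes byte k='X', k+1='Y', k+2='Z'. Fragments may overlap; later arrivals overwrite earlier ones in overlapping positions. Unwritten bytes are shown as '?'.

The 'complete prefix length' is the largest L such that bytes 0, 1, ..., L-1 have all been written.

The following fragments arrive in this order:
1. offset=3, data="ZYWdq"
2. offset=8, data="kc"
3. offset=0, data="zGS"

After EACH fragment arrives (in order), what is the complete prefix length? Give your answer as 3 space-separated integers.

Fragment 1: offset=3 data="ZYWdq" -> buffer=???ZYWdq?? -> prefix_len=0
Fragment 2: offset=8 data="kc" -> buffer=???ZYWdqkc -> prefix_len=0
Fragment 3: offset=0 data="zGS" -> buffer=zGSZYWdqkc -> prefix_len=10

Answer: 0 0 10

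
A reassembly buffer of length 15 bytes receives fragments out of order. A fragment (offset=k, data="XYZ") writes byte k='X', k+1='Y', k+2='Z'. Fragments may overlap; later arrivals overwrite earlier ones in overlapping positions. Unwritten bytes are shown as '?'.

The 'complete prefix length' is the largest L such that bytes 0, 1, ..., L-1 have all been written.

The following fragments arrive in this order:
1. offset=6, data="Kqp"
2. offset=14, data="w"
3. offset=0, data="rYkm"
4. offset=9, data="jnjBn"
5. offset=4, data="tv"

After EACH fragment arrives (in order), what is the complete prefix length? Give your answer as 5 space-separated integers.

Answer: 0 0 4 4 15

Derivation:
Fragment 1: offset=6 data="Kqp" -> buffer=??????Kqp?????? -> prefix_len=0
Fragment 2: offset=14 data="w" -> buffer=??????Kqp?????w -> prefix_len=0
Fragment 3: offset=0 data="rYkm" -> buffer=rYkm??Kqp?????w -> prefix_len=4
Fragment 4: offset=9 data="jnjBn" -> buffer=rYkm??KqpjnjBnw -> prefix_len=4
Fragment 5: offset=4 data="tv" -> buffer=rYkmtvKqpjnjBnw -> prefix_len=15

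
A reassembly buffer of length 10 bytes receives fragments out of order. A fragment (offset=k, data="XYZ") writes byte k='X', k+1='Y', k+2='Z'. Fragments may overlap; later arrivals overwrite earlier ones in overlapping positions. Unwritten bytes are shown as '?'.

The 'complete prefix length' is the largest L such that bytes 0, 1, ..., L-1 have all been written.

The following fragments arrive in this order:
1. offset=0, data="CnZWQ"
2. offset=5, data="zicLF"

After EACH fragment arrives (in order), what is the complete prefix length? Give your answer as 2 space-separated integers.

Answer: 5 10

Derivation:
Fragment 1: offset=0 data="CnZWQ" -> buffer=CnZWQ????? -> prefix_len=5
Fragment 2: offset=5 data="zicLF" -> buffer=CnZWQzicLF -> prefix_len=10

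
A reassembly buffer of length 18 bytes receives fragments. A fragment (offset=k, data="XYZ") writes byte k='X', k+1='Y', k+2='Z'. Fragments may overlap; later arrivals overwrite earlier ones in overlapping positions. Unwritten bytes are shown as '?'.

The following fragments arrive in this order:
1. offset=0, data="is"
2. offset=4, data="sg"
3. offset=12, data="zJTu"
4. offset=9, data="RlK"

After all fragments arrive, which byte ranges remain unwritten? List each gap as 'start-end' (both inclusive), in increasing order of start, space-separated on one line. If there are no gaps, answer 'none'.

Answer: 2-3 6-8 16-17

Derivation:
Fragment 1: offset=0 len=2
Fragment 2: offset=4 len=2
Fragment 3: offset=12 len=4
Fragment 4: offset=9 len=3
Gaps: 2-3 6-8 16-17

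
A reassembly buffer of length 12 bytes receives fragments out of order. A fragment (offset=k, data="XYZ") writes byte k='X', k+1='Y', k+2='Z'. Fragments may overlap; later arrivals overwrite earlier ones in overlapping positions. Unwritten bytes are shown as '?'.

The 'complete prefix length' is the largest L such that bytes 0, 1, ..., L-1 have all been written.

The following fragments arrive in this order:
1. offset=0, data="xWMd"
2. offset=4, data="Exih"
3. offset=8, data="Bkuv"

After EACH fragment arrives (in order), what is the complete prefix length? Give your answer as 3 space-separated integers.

Answer: 4 8 12

Derivation:
Fragment 1: offset=0 data="xWMd" -> buffer=xWMd???????? -> prefix_len=4
Fragment 2: offset=4 data="Exih" -> buffer=xWMdExih???? -> prefix_len=8
Fragment 3: offset=8 data="Bkuv" -> buffer=xWMdExihBkuv -> prefix_len=12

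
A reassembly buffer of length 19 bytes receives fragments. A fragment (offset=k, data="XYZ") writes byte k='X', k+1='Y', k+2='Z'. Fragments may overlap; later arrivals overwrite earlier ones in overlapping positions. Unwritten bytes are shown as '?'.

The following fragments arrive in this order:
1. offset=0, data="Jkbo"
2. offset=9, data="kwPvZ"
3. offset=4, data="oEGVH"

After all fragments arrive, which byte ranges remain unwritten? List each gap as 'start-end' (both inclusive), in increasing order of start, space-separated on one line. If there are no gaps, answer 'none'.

Fragment 1: offset=0 len=4
Fragment 2: offset=9 len=5
Fragment 3: offset=4 len=5
Gaps: 14-18

Answer: 14-18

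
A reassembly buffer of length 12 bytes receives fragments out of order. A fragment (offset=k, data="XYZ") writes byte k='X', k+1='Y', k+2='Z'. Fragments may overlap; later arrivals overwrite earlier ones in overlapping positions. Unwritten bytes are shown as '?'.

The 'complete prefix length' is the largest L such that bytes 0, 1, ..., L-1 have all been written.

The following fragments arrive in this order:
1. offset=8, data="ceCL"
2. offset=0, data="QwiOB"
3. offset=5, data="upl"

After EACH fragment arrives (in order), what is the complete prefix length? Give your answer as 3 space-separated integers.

Fragment 1: offset=8 data="ceCL" -> buffer=????????ceCL -> prefix_len=0
Fragment 2: offset=0 data="QwiOB" -> buffer=QwiOB???ceCL -> prefix_len=5
Fragment 3: offset=5 data="upl" -> buffer=QwiOBuplceCL -> prefix_len=12

Answer: 0 5 12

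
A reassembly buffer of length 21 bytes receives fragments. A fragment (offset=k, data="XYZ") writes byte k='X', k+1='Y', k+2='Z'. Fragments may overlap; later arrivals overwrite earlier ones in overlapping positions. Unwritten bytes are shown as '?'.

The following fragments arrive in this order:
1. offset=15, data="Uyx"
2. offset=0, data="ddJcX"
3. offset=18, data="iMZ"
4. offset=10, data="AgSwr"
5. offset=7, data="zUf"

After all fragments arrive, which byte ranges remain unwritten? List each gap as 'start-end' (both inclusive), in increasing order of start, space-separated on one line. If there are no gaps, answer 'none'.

Fragment 1: offset=15 len=3
Fragment 2: offset=0 len=5
Fragment 3: offset=18 len=3
Fragment 4: offset=10 len=5
Fragment 5: offset=7 len=3
Gaps: 5-6

Answer: 5-6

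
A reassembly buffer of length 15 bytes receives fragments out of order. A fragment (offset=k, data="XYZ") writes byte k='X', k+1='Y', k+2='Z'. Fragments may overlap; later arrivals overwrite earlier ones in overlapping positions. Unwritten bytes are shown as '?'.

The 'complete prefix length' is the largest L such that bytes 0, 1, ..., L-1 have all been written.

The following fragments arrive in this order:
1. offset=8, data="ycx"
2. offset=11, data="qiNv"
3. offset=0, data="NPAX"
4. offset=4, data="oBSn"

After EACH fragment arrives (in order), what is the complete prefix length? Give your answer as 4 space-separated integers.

Fragment 1: offset=8 data="ycx" -> buffer=????????ycx???? -> prefix_len=0
Fragment 2: offset=11 data="qiNv" -> buffer=????????ycxqiNv -> prefix_len=0
Fragment 3: offset=0 data="NPAX" -> buffer=NPAX????ycxqiNv -> prefix_len=4
Fragment 4: offset=4 data="oBSn" -> buffer=NPAXoBSnycxqiNv -> prefix_len=15

Answer: 0 0 4 15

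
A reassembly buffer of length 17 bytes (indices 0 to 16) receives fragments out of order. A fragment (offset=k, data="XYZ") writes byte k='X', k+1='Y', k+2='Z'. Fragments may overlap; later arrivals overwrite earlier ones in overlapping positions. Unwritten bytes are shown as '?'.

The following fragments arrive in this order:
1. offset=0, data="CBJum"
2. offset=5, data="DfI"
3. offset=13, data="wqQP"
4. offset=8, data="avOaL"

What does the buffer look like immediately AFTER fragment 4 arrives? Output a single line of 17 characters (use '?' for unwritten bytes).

Answer: CBJumDfIavOaLwqQP

Derivation:
Fragment 1: offset=0 data="CBJum" -> buffer=CBJum????????????
Fragment 2: offset=5 data="DfI" -> buffer=CBJumDfI?????????
Fragment 3: offset=13 data="wqQP" -> buffer=CBJumDfI?????wqQP
Fragment 4: offset=8 data="avOaL" -> buffer=CBJumDfIavOaLwqQP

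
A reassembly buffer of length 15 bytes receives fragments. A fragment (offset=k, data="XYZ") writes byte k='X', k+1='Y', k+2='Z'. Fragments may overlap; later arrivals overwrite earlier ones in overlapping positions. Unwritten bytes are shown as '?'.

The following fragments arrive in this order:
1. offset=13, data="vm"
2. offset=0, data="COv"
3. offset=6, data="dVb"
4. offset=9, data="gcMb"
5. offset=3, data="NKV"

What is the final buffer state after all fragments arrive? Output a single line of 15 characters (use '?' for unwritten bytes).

Answer: COvNKVdVbgcMbvm

Derivation:
Fragment 1: offset=13 data="vm" -> buffer=?????????????vm
Fragment 2: offset=0 data="COv" -> buffer=COv??????????vm
Fragment 3: offset=6 data="dVb" -> buffer=COv???dVb????vm
Fragment 4: offset=9 data="gcMb" -> buffer=COv???dVbgcMbvm
Fragment 5: offset=3 data="NKV" -> buffer=COvNKVdVbgcMbvm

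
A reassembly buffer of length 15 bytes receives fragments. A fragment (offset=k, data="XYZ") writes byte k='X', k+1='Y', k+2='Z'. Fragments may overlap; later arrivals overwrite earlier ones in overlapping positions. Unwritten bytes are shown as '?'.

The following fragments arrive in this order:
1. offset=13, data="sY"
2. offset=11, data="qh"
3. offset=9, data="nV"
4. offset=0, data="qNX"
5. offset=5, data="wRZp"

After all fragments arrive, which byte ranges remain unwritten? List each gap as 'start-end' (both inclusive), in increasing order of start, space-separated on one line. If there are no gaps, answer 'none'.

Fragment 1: offset=13 len=2
Fragment 2: offset=11 len=2
Fragment 3: offset=9 len=2
Fragment 4: offset=0 len=3
Fragment 5: offset=5 len=4
Gaps: 3-4

Answer: 3-4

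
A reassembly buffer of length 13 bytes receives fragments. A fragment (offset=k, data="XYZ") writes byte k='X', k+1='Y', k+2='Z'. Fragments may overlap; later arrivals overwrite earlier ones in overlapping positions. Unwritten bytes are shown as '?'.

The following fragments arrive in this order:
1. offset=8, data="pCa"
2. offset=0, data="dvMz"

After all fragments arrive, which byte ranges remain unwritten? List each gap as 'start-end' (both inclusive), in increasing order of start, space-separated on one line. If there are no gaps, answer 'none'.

Answer: 4-7 11-12

Derivation:
Fragment 1: offset=8 len=3
Fragment 2: offset=0 len=4
Gaps: 4-7 11-12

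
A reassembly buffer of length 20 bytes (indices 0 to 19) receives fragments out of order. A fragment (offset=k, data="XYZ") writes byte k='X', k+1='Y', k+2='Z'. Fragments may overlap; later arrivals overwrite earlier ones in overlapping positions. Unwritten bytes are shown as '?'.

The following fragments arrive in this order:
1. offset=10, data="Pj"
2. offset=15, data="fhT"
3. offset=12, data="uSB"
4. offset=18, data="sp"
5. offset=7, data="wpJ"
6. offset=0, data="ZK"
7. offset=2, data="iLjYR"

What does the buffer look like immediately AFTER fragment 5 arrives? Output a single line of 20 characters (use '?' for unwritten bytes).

Answer: ???????wpJPjuSBfhTsp

Derivation:
Fragment 1: offset=10 data="Pj" -> buffer=??????????Pj????????
Fragment 2: offset=15 data="fhT" -> buffer=??????????Pj???fhT??
Fragment 3: offset=12 data="uSB" -> buffer=??????????PjuSBfhT??
Fragment 4: offset=18 data="sp" -> buffer=??????????PjuSBfhTsp
Fragment 5: offset=7 data="wpJ" -> buffer=???????wpJPjuSBfhTsp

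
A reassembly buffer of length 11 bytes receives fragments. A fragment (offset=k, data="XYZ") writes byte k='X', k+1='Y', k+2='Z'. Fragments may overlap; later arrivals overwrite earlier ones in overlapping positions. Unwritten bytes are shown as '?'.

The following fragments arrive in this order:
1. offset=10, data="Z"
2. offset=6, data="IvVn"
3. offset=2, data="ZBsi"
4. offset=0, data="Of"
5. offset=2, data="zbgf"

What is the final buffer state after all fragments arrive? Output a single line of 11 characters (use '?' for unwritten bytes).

Fragment 1: offset=10 data="Z" -> buffer=??????????Z
Fragment 2: offset=6 data="IvVn" -> buffer=??????IvVnZ
Fragment 3: offset=2 data="ZBsi" -> buffer=??ZBsiIvVnZ
Fragment 4: offset=0 data="Of" -> buffer=OfZBsiIvVnZ
Fragment 5: offset=2 data="zbgf" -> buffer=OfzbgfIvVnZ

Answer: OfzbgfIvVnZ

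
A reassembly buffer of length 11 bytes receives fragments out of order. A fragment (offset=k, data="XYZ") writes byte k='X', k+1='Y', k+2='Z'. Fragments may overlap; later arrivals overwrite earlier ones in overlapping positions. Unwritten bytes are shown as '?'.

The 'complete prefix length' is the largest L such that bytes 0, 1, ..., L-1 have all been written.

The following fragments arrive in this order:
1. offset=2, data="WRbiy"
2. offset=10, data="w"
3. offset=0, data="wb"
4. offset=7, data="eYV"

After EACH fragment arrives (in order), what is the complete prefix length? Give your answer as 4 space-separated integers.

Answer: 0 0 7 11

Derivation:
Fragment 1: offset=2 data="WRbiy" -> buffer=??WRbiy???? -> prefix_len=0
Fragment 2: offset=10 data="w" -> buffer=??WRbiy???w -> prefix_len=0
Fragment 3: offset=0 data="wb" -> buffer=wbWRbiy???w -> prefix_len=7
Fragment 4: offset=7 data="eYV" -> buffer=wbWRbiyeYVw -> prefix_len=11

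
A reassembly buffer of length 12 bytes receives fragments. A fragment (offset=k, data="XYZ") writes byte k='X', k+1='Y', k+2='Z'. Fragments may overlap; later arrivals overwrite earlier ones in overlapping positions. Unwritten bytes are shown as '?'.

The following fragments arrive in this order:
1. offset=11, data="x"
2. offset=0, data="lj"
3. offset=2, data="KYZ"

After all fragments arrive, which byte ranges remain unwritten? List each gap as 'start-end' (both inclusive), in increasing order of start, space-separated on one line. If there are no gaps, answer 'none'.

Answer: 5-10

Derivation:
Fragment 1: offset=11 len=1
Fragment 2: offset=0 len=2
Fragment 3: offset=2 len=3
Gaps: 5-10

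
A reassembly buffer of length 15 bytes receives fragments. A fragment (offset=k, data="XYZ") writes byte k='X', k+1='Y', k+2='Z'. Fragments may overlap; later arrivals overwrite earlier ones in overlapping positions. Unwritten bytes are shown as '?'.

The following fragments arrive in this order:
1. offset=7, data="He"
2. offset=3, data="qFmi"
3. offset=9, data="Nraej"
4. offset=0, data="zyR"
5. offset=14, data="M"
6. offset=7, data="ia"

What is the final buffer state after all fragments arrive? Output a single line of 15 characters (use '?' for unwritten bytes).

Fragment 1: offset=7 data="He" -> buffer=???????He??????
Fragment 2: offset=3 data="qFmi" -> buffer=???qFmiHe??????
Fragment 3: offset=9 data="Nraej" -> buffer=???qFmiHeNraej?
Fragment 4: offset=0 data="zyR" -> buffer=zyRqFmiHeNraej?
Fragment 5: offset=14 data="M" -> buffer=zyRqFmiHeNraejM
Fragment 6: offset=7 data="ia" -> buffer=zyRqFmiiaNraejM

Answer: zyRqFmiiaNraejM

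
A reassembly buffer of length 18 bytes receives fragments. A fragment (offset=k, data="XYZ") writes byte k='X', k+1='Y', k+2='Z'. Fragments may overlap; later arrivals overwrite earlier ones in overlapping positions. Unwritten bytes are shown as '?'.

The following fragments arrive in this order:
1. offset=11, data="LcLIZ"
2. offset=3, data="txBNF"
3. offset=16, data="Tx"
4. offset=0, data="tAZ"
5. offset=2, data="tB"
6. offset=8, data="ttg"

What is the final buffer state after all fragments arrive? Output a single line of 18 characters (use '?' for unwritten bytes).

Fragment 1: offset=11 data="LcLIZ" -> buffer=???????????LcLIZ??
Fragment 2: offset=3 data="txBNF" -> buffer=???txBNF???LcLIZ??
Fragment 3: offset=16 data="Tx" -> buffer=???txBNF???LcLIZTx
Fragment 4: offset=0 data="tAZ" -> buffer=tAZtxBNF???LcLIZTx
Fragment 5: offset=2 data="tB" -> buffer=tAtBxBNF???LcLIZTx
Fragment 6: offset=8 data="ttg" -> buffer=tAtBxBNFttgLcLIZTx

Answer: tAtBxBNFttgLcLIZTx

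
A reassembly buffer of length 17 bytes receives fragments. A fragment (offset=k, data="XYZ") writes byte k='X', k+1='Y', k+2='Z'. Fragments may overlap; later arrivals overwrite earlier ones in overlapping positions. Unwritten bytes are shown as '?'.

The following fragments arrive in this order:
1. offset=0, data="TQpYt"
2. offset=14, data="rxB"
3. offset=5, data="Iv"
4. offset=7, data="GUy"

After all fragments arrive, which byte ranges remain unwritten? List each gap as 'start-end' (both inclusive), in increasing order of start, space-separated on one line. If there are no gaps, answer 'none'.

Fragment 1: offset=0 len=5
Fragment 2: offset=14 len=3
Fragment 3: offset=5 len=2
Fragment 4: offset=7 len=3
Gaps: 10-13

Answer: 10-13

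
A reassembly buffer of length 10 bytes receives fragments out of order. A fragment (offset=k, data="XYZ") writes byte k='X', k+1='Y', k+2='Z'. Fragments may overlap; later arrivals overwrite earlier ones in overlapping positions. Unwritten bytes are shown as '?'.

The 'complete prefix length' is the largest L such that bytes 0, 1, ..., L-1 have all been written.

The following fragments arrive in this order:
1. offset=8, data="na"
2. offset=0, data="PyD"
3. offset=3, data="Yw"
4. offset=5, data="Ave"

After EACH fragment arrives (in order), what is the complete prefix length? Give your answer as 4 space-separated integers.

Answer: 0 3 5 10

Derivation:
Fragment 1: offset=8 data="na" -> buffer=????????na -> prefix_len=0
Fragment 2: offset=0 data="PyD" -> buffer=PyD?????na -> prefix_len=3
Fragment 3: offset=3 data="Yw" -> buffer=PyDYw???na -> prefix_len=5
Fragment 4: offset=5 data="Ave" -> buffer=PyDYwAvena -> prefix_len=10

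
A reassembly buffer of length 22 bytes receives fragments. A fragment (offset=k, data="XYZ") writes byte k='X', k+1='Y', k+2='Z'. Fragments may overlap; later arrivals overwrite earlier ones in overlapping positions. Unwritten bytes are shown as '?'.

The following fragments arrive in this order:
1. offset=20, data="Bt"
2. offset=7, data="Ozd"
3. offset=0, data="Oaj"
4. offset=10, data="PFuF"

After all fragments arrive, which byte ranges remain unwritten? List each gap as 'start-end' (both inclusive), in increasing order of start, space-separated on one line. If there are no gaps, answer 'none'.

Fragment 1: offset=20 len=2
Fragment 2: offset=7 len=3
Fragment 3: offset=0 len=3
Fragment 4: offset=10 len=4
Gaps: 3-6 14-19

Answer: 3-6 14-19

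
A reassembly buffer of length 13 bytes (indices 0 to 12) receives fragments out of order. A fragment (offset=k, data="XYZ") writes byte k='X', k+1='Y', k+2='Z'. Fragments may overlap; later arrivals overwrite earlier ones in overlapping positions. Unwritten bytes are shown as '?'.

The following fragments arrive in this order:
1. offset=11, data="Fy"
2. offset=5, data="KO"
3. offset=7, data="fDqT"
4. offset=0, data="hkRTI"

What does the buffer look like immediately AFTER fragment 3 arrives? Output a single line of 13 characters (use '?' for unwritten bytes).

Answer: ?????KOfDqTFy

Derivation:
Fragment 1: offset=11 data="Fy" -> buffer=???????????Fy
Fragment 2: offset=5 data="KO" -> buffer=?????KO????Fy
Fragment 3: offset=7 data="fDqT" -> buffer=?????KOfDqTFy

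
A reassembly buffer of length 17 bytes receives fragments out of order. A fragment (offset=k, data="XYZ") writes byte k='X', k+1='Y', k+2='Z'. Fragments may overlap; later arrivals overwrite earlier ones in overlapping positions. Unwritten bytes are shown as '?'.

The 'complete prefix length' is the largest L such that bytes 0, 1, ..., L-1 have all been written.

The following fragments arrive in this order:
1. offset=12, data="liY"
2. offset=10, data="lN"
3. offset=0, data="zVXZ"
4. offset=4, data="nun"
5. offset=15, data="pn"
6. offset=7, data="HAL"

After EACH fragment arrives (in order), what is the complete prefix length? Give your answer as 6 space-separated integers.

Fragment 1: offset=12 data="liY" -> buffer=????????????liY?? -> prefix_len=0
Fragment 2: offset=10 data="lN" -> buffer=??????????lNliY?? -> prefix_len=0
Fragment 3: offset=0 data="zVXZ" -> buffer=zVXZ??????lNliY?? -> prefix_len=4
Fragment 4: offset=4 data="nun" -> buffer=zVXZnun???lNliY?? -> prefix_len=7
Fragment 5: offset=15 data="pn" -> buffer=zVXZnun???lNliYpn -> prefix_len=7
Fragment 6: offset=7 data="HAL" -> buffer=zVXZnunHALlNliYpn -> prefix_len=17

Answer: 0 0 4 7 7 17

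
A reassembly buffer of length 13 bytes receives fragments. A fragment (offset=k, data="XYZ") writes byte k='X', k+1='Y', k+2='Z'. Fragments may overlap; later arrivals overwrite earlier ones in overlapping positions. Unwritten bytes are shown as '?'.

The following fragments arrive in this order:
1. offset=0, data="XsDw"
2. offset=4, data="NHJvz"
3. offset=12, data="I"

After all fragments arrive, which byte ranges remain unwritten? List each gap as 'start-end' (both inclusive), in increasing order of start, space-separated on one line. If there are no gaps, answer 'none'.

Fragment 1: offset=0 len=4
Fragment 2: offset=4 len=5
Fragment 3: offset=12 len=1
Gaps: 9-11

Answer: 9-11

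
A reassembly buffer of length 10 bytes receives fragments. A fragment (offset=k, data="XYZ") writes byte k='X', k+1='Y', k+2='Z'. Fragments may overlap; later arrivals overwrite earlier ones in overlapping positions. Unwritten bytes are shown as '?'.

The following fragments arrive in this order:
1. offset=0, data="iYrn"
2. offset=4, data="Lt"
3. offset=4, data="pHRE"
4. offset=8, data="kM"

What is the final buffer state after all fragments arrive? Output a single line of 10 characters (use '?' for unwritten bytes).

Answer: iYrnpHREkM

Derivation:
Fragment 1: offset=0 data="iYrn" -> buffer=iYrn??????
Fragment 2: offset=4 data="Lt" -> buffer=iYrnLt????
Fragment 3: offset=4 data="pHRE" -> buffer=iYrnpHRE??
Fragment 4: offset=8 data="kM" -> buffer=iYrnpHREkM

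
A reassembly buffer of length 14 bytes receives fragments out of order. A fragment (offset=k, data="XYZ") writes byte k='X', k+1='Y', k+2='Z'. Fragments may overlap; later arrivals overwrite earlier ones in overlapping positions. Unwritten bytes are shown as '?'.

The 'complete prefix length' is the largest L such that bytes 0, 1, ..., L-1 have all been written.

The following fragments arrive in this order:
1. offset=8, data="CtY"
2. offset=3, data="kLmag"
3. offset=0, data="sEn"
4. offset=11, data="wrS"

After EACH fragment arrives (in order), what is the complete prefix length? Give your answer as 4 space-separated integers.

Fragment 1: offset=8 data="CtY" -> buffer=????????CtY??? -> prefix_len=0
Fragment 2: offset=3 data="kLmag" -> buffer=???kLmagCtY??? -> prefix_len=0
Fragment 3: offset=0 data="sEn" -> buffer=sEnkLmagCtY??? -> prefix_len=11
Fragment 4: offset=11 data="wrS" -> buffer=sEnkLmagCtYwrS -> prefix_len=14

Answer: 0 0 11 14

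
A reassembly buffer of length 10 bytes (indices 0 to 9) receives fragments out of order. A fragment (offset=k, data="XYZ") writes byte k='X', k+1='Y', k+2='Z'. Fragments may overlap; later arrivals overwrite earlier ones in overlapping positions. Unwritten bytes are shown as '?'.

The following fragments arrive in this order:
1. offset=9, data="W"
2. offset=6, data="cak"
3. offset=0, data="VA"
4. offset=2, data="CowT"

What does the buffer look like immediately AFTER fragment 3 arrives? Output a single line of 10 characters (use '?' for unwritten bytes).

Fragment 1: offset=9 data="W" -> buffer=?????????W
Fragment 2: offset=6 data="cak" -> buffer=??????cakW
Fragment 3: offset=0 data="VA" -> buffer=VA????cakW

Answer: VA????cakW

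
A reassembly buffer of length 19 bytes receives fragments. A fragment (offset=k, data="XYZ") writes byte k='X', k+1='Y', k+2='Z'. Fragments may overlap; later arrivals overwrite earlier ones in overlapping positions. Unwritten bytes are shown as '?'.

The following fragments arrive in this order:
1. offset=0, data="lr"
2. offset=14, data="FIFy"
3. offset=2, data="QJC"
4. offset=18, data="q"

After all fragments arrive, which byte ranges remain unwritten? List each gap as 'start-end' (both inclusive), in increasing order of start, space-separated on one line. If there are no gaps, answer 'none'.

Answer: 5-13

Derivation:
Fragment 1: offset=0 len=2
Fragment 2: offset=14 len=4
Fragment 3: offset=2 len=3
Fragment 4: offset=18 len=1
Gaps: 5-13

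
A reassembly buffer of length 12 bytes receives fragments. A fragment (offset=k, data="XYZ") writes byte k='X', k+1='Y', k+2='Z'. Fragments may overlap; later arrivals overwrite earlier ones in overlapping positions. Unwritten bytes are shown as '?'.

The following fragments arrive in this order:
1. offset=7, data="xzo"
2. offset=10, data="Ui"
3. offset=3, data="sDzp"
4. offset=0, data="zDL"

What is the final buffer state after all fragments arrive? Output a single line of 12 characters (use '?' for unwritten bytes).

Answer: zDLsDzpxzoUi

Derivation:
Fragment 1: offset=7 data="xzo" -> buffer=???????xzo??
Fragment 2: offset=10 data="Ui" -> buffer=???????xzoUi
Fragment 3: offset=3 data="sDzp" -> buffer=???sDzpxzoUi
Fragment 4: offset=0 data="zDL" -> buffer=zDLsDzpxzoUi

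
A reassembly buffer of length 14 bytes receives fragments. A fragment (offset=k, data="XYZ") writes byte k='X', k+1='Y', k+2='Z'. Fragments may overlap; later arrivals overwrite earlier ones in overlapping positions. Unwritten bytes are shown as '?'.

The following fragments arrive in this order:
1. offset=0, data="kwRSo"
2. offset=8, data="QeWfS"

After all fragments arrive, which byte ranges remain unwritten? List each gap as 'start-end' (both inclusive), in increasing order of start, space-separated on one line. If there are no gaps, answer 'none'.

Answer: 5-7 13-13

Derivation:
Fragment 1: offset=0 len=5
Fragment 2: offset=8 len=5
Gaps: 5-7 13-13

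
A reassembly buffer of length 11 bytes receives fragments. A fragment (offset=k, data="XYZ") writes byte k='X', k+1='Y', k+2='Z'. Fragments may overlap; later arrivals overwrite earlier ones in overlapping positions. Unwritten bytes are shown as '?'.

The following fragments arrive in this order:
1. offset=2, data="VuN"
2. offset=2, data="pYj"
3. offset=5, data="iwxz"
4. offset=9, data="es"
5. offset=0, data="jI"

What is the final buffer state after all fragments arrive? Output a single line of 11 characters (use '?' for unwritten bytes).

Fragment 1: offset=2 data="VuN" -> buffer=??VuN??????
Fragment 2: offset=2 data="pYj" -> buffer=??pYj??????
Fragment 3: offset=5 data="iwxz" -> buffer=??pYjiwxz??
Fragment 4: offset=9 data="es" -> buffer=??pYjiwxzes
Fragment 5: offset=0 data="jI" -> buffer=jIpYjiwxzes

Answer: jIpYjiwxzes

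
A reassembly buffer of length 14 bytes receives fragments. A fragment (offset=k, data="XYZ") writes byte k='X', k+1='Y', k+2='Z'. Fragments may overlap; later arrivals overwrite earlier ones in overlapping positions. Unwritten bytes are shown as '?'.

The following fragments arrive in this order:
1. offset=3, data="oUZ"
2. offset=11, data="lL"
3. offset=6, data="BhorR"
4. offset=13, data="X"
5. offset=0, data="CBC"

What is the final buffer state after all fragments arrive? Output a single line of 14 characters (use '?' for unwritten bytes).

Fragment 1: offset=3 data="oUZ" -> buffer=???oUZ????????
Fragment 2: offset=11 data="lL" -> buffer=???oUZ?????lL?
Fragment 3: offset=6 data="BhorR" -> buffer=???oUZBhorRlL?
Fragment 4: offset=13 data="X" -> buffer=???oUZBhorRlLX
Fragment 5: offset=0 data="CBC" -> buffer=CBCoUZBhorRlLX

Answer: CBCoUZBhorRlLX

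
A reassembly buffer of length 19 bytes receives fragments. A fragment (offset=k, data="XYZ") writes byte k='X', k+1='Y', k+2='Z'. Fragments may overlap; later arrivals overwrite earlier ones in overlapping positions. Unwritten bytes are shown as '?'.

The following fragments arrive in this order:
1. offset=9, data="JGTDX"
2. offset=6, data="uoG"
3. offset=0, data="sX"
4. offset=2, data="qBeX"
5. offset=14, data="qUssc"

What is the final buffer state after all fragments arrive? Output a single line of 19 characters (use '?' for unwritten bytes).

Fragment 1: offset=9 data="JGTDX" -> buffer=?????????JGTDX?????
Fragment 2: offset=6 data="uoG" -> buffer=??????uoGJGTDX?????
Fragment 3: offset=0 data="sX" -> buffer=sX????uoGJGTDX?????
Fragment 4: offset=2 data="qBeX" -> buffer=sXqBeXuoGJGTDX?????
Fragment 5: offset=14 data="qUssc" -> buffer=sXqBeXuoGJGTDXqUssc

Answer: sXqBeXuoGJGTDXqUssc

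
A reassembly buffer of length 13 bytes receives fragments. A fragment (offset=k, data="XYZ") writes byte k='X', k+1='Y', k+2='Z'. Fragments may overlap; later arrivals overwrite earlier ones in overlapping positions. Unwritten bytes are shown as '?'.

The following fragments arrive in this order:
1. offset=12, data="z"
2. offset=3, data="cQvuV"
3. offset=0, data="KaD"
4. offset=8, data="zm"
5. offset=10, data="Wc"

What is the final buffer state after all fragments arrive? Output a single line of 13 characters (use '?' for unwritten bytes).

Fragment 1: offset=12 data="z" -> buffer=????????????z
Fragment 2: offset=3 data="cQvuV" -> buffer=???cQvuV????z
Fragment 3: offset=0 data="KaD" -> buffer=KaDcQvuV????z
Fragment 4: offset=8 data="zm" -> buffer=KaDcQvuVzm??z
Fragment 5: offset=10 data="Wc" -> buffer=KaDcQvuVzmWcz

Answer: KaDcQvuVzmWcz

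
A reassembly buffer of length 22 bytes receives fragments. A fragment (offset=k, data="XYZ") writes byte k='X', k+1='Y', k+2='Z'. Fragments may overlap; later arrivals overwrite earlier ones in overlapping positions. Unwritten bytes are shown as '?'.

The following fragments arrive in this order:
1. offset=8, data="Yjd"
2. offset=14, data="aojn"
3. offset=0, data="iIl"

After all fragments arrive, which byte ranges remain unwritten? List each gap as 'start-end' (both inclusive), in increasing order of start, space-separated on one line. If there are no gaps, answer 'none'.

Fragment 1: offset=8 len=3
Fragment 2: offset=14 len=4
Fragment 3: offset=0 len=3
Gaps: 3-7 11-13 18-21

Answer: 3-7 11-13 18-21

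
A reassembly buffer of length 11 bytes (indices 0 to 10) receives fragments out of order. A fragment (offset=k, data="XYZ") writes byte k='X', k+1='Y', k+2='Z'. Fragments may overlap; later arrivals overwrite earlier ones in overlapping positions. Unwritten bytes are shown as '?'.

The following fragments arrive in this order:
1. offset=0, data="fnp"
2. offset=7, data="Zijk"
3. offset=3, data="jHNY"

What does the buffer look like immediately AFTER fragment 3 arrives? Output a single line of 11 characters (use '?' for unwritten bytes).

Answer: fnpjHNYZijk

Derivation:
Fragment 1: offset=0 data="fnp" -> buffer=fnp????????
Fragment 2: offset=7 data="Zijk" -> buffer=fnp????Zijk
Fragment 3: offset=3 data="jHNY" -> buffer=fnpjHNYZijk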